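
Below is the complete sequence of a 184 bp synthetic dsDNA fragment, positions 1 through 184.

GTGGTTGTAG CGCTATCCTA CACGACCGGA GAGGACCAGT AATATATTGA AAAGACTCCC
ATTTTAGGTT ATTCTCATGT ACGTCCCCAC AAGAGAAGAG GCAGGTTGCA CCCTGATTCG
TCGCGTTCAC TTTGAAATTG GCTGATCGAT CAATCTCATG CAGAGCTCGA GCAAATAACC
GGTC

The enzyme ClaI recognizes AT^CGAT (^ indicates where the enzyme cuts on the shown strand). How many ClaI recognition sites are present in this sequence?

1

ATCGAT occurs starting at position 145.
ClaI cuts at 1 site.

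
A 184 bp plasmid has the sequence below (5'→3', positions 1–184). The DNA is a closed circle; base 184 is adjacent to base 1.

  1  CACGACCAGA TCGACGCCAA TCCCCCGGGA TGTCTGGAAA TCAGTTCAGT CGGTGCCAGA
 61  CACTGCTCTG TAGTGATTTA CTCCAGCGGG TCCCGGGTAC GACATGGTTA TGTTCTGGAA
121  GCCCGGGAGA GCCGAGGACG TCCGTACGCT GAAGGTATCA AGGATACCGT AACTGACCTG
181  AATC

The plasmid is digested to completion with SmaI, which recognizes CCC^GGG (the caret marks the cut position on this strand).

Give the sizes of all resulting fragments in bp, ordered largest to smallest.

SmaI sites (CCCGGG) start at positions 24, 92, 122.
SmaI cuts after base 3 of each site, so after positions 26, 94, 124.
Circular molecule, 3 cuts → 3 fragments:
  27–94 → 68 bp
  95–124 → 30 bp
  125–184 then 1–26 → 60 + 26 = 86 bp
Sorted largest to smallest: 86, 68, 30 bp.

86, 68, 30 bp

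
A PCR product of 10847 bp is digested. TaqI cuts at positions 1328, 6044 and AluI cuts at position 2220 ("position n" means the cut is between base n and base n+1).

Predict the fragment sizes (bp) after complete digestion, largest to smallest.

Combined cut positions (sorted): 1328, 2220, 6044.
Linear molecule, 3 cuts → 4 fragments:
  1328 − 0 = 1328 bp
  2220 − 1328 = 892 bp
  6044 − 2220 = 3824 bp
  10847 − 6044 = 4803 bp
Sorted largest to smallest: 4803, 3824, 1328, 892 bp.

4803, 3824, 1328, 892 bp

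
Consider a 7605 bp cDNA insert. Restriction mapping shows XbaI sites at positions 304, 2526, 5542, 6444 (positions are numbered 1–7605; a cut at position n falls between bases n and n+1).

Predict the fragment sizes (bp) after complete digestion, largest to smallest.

Linear molecule, 4 cuts → 5 fragments:
  304 − 0 = 304 bp
  2526 − 304 = 2222 bp
  5542 − 2526 = 3016 bp
  6444 − 5542 = 902 bp
  7605 − 6444 = 1161 bp
Sorted largest to smallest: 3016, 2222, 1161, 902, 304 bp.

3016, 2222, 1161, 902, 304 bp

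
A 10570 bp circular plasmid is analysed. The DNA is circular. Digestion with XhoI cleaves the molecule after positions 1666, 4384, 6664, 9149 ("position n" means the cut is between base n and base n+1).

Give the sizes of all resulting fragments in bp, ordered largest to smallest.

3087, 2718, 2485, 2280 bp

Circular molecule, 4 cuts → 4 fragments:
  4384 − 1666 = 2718 bp
  6664 − 4384 = 2280 bp
  9149 − 6664 = 2485 bp
  wrap: 10570 − 9149 + 1666 = 3087 bp
Sorted largest to smallest: 3087, 2718, 2485, 2280 bp.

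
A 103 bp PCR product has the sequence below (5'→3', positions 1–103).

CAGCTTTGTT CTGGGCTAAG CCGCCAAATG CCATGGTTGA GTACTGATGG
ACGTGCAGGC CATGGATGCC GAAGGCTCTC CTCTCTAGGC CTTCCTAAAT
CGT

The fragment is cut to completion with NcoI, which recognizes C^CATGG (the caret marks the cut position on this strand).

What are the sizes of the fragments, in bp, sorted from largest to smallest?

43, 31, 29 bp

NcoI sites (CCATGG) start at positions 31, 60.
NcoI cuts after the first base of each site, so after positions 31, 60.
Linear molecule, 2 cuts → 3 fragments:
  1–31 → 31 bp
  32–60 → 29 bp
  61–103 → 43 bp
Sorted largest to smallest: 43, 31, 29 bp.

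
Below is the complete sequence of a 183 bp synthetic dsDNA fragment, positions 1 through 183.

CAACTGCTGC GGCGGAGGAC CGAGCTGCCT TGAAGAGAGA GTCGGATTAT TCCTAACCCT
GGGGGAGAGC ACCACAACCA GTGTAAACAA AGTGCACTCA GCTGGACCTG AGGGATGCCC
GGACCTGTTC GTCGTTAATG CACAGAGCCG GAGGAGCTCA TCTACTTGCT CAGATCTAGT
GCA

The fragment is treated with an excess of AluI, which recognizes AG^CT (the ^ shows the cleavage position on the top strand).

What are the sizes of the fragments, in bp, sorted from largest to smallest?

77, 55, 27, 24 bp

AluI sites (AGCT) start at positions 23, 100, 155.
AluI cuts after base 2 of each site, so after positions 24, 101, 156.
Linear molecule, 3 cuts → 4 fragments:
  1–24 → 24 bp
  25–101 → 77 bp
  102–156 → 55 bp
  157–183 → 27 bp
Sorted largest to smallest: 77, 55, 27, 24 bp.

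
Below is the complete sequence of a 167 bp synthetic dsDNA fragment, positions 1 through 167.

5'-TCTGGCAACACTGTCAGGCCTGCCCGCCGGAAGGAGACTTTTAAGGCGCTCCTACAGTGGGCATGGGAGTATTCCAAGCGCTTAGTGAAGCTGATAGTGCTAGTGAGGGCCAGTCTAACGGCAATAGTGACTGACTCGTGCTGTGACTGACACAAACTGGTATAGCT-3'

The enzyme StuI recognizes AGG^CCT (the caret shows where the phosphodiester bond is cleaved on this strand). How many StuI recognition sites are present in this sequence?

AGGCCT occurs starting at position 16.
StuI cuts at 1 site.

1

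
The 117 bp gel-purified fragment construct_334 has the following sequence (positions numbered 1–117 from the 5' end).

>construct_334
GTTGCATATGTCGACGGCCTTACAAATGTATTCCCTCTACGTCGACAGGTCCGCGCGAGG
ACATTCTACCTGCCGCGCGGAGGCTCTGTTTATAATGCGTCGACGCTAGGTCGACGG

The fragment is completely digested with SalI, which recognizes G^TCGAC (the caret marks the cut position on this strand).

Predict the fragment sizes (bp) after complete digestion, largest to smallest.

58, 31, 11, 10, 7 bp

SalI sites (GTCGAC) start at positions 10, 41, 99, 110.
SalI cuts after the first base of each site, so after positions 10, 41, 99, 110.
Linear molecule, 4 cuts → 5 fragments:
  1–10 → 10 bp
  11–41 → 31 bp
  42–99 → 58 bp
  100–110 → 11 bp
  111–117 → 7 bp
Sorted largest to smallest: 58, 31, 11, 10, 7 bp.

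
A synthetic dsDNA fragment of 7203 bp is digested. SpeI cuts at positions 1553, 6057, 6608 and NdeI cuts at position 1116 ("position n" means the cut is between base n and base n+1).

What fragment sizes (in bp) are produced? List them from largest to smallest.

Combined cut positions (sorted): 1116, 1553, 6057, 6608.
Linear molecule, 4 cuts → 5 fragments:
  1116 − 0 = 1116 bp
  1553 − 1116 = 437 bp
  6057 − 1553 = 4504 bp
  6608 − 6057 = 551 bp
  7203 − 6608 = 595 bp
Sorted largest to smallest: 4504, 1116, 595, 551, 437 bp.

4504, 1116, 595, 551, 437 bp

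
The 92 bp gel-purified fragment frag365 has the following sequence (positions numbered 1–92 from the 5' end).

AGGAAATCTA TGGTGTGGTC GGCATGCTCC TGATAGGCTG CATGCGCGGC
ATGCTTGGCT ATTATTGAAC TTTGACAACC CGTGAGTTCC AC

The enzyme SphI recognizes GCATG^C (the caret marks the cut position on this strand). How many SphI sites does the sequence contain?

GCATGC occurs starting at positions 22, 40, 49.
SphI cuts at 3 sites.

3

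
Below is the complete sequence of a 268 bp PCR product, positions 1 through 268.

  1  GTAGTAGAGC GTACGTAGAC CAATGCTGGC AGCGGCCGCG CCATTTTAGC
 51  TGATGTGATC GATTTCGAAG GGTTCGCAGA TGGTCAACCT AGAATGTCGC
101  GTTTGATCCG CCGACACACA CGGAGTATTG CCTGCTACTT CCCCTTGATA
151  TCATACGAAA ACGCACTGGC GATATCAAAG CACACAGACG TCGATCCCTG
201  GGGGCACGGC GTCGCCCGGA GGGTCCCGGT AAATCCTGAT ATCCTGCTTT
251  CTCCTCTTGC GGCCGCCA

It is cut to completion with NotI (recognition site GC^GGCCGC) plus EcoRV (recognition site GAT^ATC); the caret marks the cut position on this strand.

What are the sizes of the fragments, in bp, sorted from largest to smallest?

116, 67, 33, 24, 20, 8 bp

NotI sites (GCGGCCGC) start at positions 32, 259.
NotI cuts after base 2 of each site, so after positions 33, 260.
EcoRV sites (GATATC) start at positions 147, 171, 238.
EcoRV cuts after base 3 of each site, so after positions 149, 173, 240.
Combined cut positions: 33, 149, 173, 240, 260.
Linear molecule, 5 cuts → 6 fragments:
  1–33 → 33 bp
  34–149 → 116 bp
  150–173 → 24 bp
  174–240 → 67 bp
  241–260 → 20 bp
  261–268 → 8 bp
Sorted largest to smallest: 116, 67, 33, 24, 20, 8 bp.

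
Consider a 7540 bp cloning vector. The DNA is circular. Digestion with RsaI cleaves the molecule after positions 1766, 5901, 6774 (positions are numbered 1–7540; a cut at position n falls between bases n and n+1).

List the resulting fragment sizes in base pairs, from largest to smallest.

Circular molecule, 3 cuts → 3 fragments:
  5901 − 1766 = 4135 bp
  6774 − 5901 = 873 bp
  wrap: 7540 − 6774 + 1766 = 2532 bp
Sorted largest to smallest: 4135, 2532, 873 bp.

4135, 2532, 873 bp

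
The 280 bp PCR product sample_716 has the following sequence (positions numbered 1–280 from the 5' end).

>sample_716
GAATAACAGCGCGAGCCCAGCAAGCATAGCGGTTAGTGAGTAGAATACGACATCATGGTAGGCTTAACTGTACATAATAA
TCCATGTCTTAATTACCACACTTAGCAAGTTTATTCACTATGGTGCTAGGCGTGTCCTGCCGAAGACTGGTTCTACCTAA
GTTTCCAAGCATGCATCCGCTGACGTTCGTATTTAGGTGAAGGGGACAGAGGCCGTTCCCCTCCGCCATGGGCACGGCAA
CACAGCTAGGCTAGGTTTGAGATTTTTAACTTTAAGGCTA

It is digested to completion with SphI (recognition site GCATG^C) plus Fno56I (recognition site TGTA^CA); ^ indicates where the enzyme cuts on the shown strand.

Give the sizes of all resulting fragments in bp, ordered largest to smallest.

The SphI site (GCATGC) starts at position 169.
SphI cuts after base 5 of each site (before the last base), so after position 173.
The Fno56I site (TGTACA) starts at position 69.
Fno56I cuts after base 4 of each site, so after position 72.
Combined cut positions: 72, 173.
Linear molecule, 2 cuts → 3 fragments:
  1–72 → 72 bp
  73–173 → 101 bp
  174–280 → 107 bp
Sorted largest to smallest: 107, 101, 72 bp.

107, 101, 72 bp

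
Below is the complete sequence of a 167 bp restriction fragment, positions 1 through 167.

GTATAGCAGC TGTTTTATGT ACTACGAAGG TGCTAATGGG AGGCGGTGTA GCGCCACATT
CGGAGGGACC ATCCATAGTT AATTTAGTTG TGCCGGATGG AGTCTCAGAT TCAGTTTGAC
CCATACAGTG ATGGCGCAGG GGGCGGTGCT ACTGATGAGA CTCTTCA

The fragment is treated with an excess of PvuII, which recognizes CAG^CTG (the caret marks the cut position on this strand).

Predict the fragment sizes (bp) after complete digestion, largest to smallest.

The PvuII site (CAGCTG) starts at position 7.
PvuII cuts after base 3 of each site, so after position 9.
Linear molecule, 1 cut → 2 fragments:
  1–9 → 9 bp
  10–167 → 158 bp
Sorted largest to smallest: 158, 9 bp.

158, 9 bp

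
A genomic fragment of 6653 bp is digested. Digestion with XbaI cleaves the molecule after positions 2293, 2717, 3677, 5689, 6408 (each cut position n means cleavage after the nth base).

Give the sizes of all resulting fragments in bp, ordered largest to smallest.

Linear molecule, 5 cuts → 6 fragments:
  2293 − 0 = 2293 bp
  2717 − 2293 = 424 bp
  3677 − 2717 = 960 bp
  5689 − 3677 = 2012 bp
  6408 − 5689 = 719 bp
  6653 − 6408 = 245 bp
Sorted largest to smallest: 2293, 2012, 960, 719, 424, 245 bp.

2293, 2012, 960, 719, 424, 245 bp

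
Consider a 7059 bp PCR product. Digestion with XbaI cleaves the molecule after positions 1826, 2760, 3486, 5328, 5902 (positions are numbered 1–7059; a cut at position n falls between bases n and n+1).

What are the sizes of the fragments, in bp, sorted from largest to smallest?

Linear molecule, 5 cuts → 6 fragments:
  1826 − 0 = 1826 bp
  2760 − 1826 = 934 bp
  3486 − 2760 = 726 bp
  5328 − 3486 = 1842 bp
  5902 − 5328 = 574 bp
  7059 − 5902 = 1157 bp
Sorted largest to smallest: 1842, 1826, 1157, 934, 726, 574 bp.

1842, 1826, 1157, 934, 726, 574 bp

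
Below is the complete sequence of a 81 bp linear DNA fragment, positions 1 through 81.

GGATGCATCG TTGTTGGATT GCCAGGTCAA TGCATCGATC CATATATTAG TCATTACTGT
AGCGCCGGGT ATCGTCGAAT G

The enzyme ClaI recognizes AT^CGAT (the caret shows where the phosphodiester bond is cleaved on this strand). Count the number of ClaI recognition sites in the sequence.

ATCGAT occurs starting at position 34.
ClaI cuts at 1 site.

1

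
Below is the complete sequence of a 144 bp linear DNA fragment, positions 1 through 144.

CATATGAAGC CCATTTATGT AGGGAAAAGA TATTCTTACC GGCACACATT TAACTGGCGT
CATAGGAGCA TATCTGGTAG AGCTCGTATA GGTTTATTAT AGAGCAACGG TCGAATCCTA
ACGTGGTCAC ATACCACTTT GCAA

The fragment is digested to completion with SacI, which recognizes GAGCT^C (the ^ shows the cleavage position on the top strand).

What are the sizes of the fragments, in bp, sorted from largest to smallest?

84, 60 bp

The SacI site (GAGCTC) starts at position 80.
SacI cuts after base 5 of each site (before the last base), so after position 84.
Linear molecule, 1 cut → 2 fragments:
  1–84 → 84 bp
  85–144 → 60 bp
Sorted largest to smallest: 84, 60 bp.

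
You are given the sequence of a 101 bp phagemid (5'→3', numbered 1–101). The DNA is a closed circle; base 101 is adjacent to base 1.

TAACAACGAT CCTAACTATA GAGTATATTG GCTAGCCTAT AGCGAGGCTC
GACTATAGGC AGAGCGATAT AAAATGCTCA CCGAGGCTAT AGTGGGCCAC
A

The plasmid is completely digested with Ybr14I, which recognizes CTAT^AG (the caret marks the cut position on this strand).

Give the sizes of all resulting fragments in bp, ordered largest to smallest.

Ybr14I sites (CTATAG) start at positions 16, 37, 53, 87.
Ybr14I cuts after base 4 of each site, so after positions 19, 40, 56, 90.
Circular molecule, 4 cuts → 4 fragments:
  20–40 → 21 bp
  41–56 → 16 bp
  57–90 → 34 bp
  91–101 then 1–19 → 11 + 19 = 30 bp
Sorted largest to smallest: 34, 30, 21, 16 bp.

34, 30, 21, 16 bp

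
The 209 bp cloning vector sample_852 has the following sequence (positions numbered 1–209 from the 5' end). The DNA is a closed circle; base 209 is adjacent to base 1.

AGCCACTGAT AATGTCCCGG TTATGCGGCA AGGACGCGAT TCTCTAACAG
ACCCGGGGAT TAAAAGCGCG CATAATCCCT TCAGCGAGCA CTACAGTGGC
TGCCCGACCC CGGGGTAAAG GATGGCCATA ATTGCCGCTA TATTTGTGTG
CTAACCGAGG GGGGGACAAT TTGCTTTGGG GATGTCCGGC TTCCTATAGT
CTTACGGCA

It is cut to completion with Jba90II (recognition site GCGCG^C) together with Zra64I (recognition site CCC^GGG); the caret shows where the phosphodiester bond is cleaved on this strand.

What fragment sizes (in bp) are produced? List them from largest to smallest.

The Jba90II site (GCGCGC) starts at position 66.
Jba90II cuts after base 5 of each site (before the last base), so after position 70.
Zra64I sites (CCCGGG) start at positions 52, 109.
Zra64I cuts after base 3 of each site, so after positions 54, 111.
Combined cut positions: 54, 70, 111.
Circular molecule, 3 cuts → 3 fragments:
  55–70 → 16 bp
  71–111 → 41 bp
  112–209 then 1–54 → 98 + 54 = 152 bp
Sorted largest to smallest: 152, 41, 16 bp.

152, 41, 16 bp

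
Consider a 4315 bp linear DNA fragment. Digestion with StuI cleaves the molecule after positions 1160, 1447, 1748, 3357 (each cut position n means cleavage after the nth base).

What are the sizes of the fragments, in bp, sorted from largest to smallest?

1609, 1160, 958, 301, 287 bp

Linear molecule, 4 cuts → 5 fragments:
  1160 − 0 = 1160 bp
  1447 − 1160 = 287 bp
  1748 − 1447 = 301 bp
  3357 − 1748 = 1609 bp
  4315 − 3357 = 958 bp
Sorted largest to smallest: 1609, 1160, 958, 301, 287 bp.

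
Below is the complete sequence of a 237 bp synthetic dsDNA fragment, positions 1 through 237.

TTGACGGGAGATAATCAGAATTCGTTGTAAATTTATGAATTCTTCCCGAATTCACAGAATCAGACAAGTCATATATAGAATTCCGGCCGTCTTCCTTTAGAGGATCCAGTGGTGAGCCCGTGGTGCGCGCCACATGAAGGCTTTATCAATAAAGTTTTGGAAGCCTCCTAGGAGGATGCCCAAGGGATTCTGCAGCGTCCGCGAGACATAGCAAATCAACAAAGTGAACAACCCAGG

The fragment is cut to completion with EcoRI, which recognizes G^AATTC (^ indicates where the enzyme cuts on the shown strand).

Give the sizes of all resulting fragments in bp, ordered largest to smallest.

159, 30, 19, 18, 11 bp

EcoRI sites (GAATTC) start at positions 18, 37, 48, 78.
EcoRI cuts after the first base of each site, so after positions 18, 37, 48, 78.
Linear molecule, 4 cuts → 5 fragments:
  1–18 → 18 bp
  19–37 → 19 bp
  38–48 → 11 bp
  49–78 → 30 bp
  79–237 → 159 bp
Sorted largest to smallest: 159, 30, 19, 18, 11 bp.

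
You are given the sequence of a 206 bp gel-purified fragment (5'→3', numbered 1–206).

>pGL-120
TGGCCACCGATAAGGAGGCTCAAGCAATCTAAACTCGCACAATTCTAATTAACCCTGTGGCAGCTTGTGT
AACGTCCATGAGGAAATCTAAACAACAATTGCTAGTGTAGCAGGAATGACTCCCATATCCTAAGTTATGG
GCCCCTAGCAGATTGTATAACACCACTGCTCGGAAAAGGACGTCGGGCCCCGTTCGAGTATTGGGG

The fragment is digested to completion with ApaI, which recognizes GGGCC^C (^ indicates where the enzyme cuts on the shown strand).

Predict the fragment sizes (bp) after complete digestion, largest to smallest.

ApaI sites (GGGCCC) start at positions 139, 185.
ApaI cuts after base 5 of each site (before the last base), so after positions 143, 189.
Linear molecule, 2 cuts → 3 fragments:
  1–143 → 143 bp
  144–189 → 46 bp
  190–206 → 17 bp
Sorted largest to smallest: 143, 46, 17 bp.

143, 46, 17 bp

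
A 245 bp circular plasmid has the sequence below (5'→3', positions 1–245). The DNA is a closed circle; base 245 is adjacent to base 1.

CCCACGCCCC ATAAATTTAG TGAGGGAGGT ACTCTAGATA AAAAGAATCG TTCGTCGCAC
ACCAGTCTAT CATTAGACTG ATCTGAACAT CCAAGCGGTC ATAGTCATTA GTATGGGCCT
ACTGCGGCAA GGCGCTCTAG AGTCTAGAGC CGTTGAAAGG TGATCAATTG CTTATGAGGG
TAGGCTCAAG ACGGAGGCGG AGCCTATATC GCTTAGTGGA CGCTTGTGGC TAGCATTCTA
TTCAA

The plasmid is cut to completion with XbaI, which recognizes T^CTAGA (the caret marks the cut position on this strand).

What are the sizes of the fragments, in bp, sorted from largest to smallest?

XbaI sites (TCTAGA) start at positions 33, 136, 143.
XbaI cuts after the first base of each site, so after positions 33, 136, 143.
Circular molecule, 3 cuts → 3 fragments:
  34–136 → 103 bp
  137–143 → 7 bp
  144–245 then 1–33 → 102 + 33 = 135 bp
Sorted largest to smallest: 135, 103, 7 bp.

135, 103, 7 bp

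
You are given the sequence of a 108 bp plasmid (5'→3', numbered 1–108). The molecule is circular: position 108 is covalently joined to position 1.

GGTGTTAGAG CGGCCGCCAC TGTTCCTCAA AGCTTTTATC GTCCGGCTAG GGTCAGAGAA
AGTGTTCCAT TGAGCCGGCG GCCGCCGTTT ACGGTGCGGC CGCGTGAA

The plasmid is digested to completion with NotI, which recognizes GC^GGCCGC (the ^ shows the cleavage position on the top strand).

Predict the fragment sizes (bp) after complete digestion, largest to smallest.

NotI sites (GCGGCCGC) start at positions 10, 78, 96.
NotI cuts after base 2 of each site, so after positions 11, 79, 97.
Circular molecule, 3 cuts → 3 fragments:
  12–79 → 68 bp
  80–97 → 18 bp
  98–108 then 1–11 → 11 + 11 = 22 bp
Sorted largest to smallest: 68, 22, 18 bp.

68, 22, 18 bp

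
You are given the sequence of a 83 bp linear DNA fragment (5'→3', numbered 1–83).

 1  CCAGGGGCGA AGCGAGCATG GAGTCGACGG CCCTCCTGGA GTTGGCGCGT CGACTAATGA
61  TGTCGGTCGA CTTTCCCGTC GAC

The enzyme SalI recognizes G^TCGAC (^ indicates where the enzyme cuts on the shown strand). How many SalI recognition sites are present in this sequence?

4

GTCGAC occurs starting at positions 23, 49, 66, 78.
SalI cuts at 4 sites.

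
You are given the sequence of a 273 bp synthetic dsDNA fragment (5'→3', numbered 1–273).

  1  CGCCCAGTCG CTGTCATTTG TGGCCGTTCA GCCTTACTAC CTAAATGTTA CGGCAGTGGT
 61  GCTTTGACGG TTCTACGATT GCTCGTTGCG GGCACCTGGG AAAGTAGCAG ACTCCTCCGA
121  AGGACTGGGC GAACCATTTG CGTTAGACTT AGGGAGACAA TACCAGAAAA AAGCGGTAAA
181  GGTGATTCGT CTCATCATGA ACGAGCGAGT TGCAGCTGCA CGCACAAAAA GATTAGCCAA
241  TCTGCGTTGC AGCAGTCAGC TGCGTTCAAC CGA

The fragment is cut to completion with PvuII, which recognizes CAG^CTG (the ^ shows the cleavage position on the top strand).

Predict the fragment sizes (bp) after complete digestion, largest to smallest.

PvuII sites (CAGCTG) start at positions 213, 257.
PvuII cuts after base 3 of each site, so after positions 215, 259.
Linear molecule, 2 cuts → 3 fragments:
  1–215 → 215 bp
  216–259 → 44 bp
  260–273 → 14 bp
Sorted largest to smallest: 215, 44, 14 bp.

215, 44, 14 bp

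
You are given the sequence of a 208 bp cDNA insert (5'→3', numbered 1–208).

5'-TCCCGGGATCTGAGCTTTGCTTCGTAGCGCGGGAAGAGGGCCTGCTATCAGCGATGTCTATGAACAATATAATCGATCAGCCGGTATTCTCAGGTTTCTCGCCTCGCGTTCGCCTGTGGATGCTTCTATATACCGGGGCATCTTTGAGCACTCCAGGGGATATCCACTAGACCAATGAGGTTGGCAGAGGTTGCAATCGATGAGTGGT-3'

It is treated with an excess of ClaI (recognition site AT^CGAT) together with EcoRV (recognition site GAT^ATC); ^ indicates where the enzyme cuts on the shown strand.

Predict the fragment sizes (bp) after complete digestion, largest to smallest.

ClaI sites (ATCGAT) start at positions 72, 196.
ClaI cuts after base 2 of each site, so after positions 73, 197.
The EcoRV site (GATATC) starts at position 159.
EcoRV cuts after base 3 of each site, so after position 161.
Combined cut positions: 73, 161, 197.
Linear molecule, 3 cuts → 4 fragments:
  1–73 → 73 bp
  74–161 → 88 bp
  162–197 → 36 bp
  198–208 → 11 bp
Sorted largest to smallest: 88, 73, 36, 11 bp.

88, 73, 36, 11 bp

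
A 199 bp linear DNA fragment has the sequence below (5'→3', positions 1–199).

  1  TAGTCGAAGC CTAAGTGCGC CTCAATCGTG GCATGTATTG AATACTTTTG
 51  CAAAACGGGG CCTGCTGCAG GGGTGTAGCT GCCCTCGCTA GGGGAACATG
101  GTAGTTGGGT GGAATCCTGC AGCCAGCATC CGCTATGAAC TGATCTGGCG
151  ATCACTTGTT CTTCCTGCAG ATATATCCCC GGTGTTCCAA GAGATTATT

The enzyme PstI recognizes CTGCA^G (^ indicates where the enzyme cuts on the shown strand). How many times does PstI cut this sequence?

3

CTGCAG occurs starting at positions 65, 117, 165.
PstI cuts at 3 sites.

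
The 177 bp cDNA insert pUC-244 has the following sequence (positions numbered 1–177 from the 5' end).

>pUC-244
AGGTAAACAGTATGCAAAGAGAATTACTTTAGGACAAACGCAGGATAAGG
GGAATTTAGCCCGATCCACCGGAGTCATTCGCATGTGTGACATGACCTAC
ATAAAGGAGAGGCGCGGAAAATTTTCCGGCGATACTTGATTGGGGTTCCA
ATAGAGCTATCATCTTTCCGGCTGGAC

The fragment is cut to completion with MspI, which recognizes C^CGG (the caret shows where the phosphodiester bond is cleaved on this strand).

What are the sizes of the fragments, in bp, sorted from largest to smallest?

MspI sites (CCGG) start at positions 69, 126, 168.
MspI cuts after the first base of each site, so after positions 69, 126, 168.
Linear molecule, 3 cuts → 4 fragments:
  1–69 → 69 bp
  70–126 → 57 bp
  127–168 → 42 bp
  169–177 → 9 bp
Sorted largest to smallest: 69, 57, 42, 9 bp.

69, 57, 42, 9 bp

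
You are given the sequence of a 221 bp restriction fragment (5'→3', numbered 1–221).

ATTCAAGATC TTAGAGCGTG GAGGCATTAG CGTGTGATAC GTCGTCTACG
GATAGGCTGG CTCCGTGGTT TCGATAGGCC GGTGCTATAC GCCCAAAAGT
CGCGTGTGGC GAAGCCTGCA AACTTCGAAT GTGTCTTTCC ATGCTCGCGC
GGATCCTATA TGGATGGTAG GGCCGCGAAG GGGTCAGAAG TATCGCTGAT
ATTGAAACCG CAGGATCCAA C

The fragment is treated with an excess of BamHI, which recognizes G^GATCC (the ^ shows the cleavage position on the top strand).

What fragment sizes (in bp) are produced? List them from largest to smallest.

151, 62, 8 bp

BamHI sites (GGATCC) start at positions 151, 213.
BamHI cuts after the first base of each site, so after positions 151, 213.
Linear molecule, 2 cuts → 3 fragments:
  1–151 → 151 bp
  152–213 → 62 bp
  214–221 → 8 bp
Sorted largest to smallest: 151, 62, 8 bp.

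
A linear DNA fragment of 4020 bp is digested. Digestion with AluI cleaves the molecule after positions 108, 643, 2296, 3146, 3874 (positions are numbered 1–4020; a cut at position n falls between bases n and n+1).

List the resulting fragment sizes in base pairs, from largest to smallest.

Linear molecule, 5 cuts → 6 fragments:
  108 − 0 = 108 bp
  643 − 108 = 535 bp
  2296 − 643 = 1653 bp
  3146 − 2296 = 850 bp
  3874 − 3146 = 728 bp
  4020 − 3874 = 146 bp
Sorted largest to smallest: 1653, 850, 728, 535, 146, 108 bp.

1653, 850, 728, 535, 146, 108 bp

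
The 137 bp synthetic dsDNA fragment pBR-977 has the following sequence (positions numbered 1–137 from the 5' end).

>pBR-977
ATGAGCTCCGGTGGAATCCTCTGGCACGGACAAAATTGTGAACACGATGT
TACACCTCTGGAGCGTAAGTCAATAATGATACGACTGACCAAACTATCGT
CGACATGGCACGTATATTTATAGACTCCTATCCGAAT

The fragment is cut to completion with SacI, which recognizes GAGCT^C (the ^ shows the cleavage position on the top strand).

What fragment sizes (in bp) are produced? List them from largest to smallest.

The SacI site (GAGCTC) starts at position 3.
SacI cuts after base 5 of each site (before the last base), so after position 7.
Linear molecule, 1 cut → 2 fragments:
  1–7 → 7 bp
  8–137 → 130 bp
Sorted largest to smallest: 130, 7 bp.

130, 7 bp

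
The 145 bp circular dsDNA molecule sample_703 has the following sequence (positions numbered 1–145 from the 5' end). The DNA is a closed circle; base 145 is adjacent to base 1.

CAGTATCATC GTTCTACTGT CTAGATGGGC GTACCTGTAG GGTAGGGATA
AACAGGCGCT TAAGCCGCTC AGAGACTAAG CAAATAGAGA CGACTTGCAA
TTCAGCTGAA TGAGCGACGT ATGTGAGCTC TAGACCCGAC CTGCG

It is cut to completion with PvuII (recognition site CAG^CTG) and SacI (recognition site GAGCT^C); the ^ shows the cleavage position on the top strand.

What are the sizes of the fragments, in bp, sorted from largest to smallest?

121, 24 bp

The PvuII site (CAGCTG) starts at position 103.
PvuII cuts after base 3 of each site, so after position 105.
The SacI site (GAGCTC) starts at position 125.
SacI cuts after base 5 of each site (before the last base), so after position 129.
Combined cut positions: 105, 129.
Circular molecule, 2 cuts → 2 fragments:
  106–129 → 24 bp
  130–145 then 1–105 → 16 + 105 = 121 bp
Sorted largest to smallest: 121, 24 bp.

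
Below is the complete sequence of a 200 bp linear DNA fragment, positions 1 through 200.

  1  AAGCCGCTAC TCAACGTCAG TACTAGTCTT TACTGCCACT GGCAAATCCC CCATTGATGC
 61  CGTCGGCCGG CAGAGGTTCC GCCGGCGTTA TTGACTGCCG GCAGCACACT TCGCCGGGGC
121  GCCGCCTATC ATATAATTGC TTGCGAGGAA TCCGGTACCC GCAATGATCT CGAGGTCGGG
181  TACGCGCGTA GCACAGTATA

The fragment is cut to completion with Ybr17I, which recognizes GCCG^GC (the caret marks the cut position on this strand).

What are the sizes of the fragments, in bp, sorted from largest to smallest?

100, 69, 16, 15 bp

Ybr17I sites (GCCGGC) start at positions 66, 81, 97.
Ybr17I cuts after base 4 of each site, so after positions 69, 84, 100.
Linear molecule, 3 cuts → 4 fragments:
  1–69 → 69 bp
  70–84 → 15 bp
  85–100 → 16 bp
  101–200 → 100 bp
Sorted largest to smallest: 100, 69, 16, 15 bp.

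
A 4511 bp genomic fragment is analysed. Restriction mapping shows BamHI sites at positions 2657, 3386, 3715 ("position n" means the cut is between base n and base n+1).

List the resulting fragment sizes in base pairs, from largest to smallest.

2657, 796, 729, 329 bp

Linear molecule, 3 cuts → 4 fragments:
  2657 − 0 = 2657 bp
  3386 − 2657 = 729 bp
  3715 − 3386 = 329 bp
  4511 − 3715 = 796 bp
Sorted largest to smallest: 2657, 796, 729, 329 bp.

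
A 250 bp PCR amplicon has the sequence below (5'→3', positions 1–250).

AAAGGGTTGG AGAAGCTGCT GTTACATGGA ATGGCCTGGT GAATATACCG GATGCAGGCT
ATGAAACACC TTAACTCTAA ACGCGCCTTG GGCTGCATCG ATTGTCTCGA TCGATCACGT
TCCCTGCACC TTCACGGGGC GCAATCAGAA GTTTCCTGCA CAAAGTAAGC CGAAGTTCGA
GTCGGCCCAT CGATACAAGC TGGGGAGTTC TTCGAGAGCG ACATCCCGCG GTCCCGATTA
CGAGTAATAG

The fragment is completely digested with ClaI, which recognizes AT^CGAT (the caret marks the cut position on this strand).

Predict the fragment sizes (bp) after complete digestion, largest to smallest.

98, 79, 60, 13 bp

ClaI sites (ATCGAT) start at positions 97, 110, 189.
ClaI cuts after base 2 of each site, so after positions 98, 111, 190.
Linear molecule, 3 cuts → 4 fragments:
  1–98 → 98 bp
  99–111 → 13 bp
  112–190 → 79 bp
  191–250 → 60 bp
Sorted largest to smallest: 98, 79, 60, 13 bp.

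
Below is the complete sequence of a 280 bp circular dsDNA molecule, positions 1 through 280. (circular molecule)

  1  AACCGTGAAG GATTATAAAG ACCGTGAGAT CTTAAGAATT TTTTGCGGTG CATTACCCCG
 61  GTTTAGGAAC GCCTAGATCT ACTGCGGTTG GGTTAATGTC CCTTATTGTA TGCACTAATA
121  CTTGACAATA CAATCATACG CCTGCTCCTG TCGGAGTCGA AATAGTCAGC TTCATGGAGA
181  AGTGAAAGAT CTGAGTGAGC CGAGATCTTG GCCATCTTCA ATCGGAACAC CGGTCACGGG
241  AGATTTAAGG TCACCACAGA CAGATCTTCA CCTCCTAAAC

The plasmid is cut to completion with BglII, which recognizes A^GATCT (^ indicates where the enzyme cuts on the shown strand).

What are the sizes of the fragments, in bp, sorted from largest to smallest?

BglII sites (AGATCT) start at positions 27, 75, 187, 203, 262.
BglII cuts after the first base of each site, so after positions 27, 75, 187, 203, 262.
Circular molecule, 5 cuts → 5 fragments:
  28–75 → 48 bp
  76–187 → 112 bp
  188–203 → 16 bp
  204–262 → 59 bp
  263–280 then 1–27 → 18 + 27 = 45 bp
Sorted largest to smallest: 112, 59, 48, 45, 16 bp.

112, 59, 48, 45, 16 bp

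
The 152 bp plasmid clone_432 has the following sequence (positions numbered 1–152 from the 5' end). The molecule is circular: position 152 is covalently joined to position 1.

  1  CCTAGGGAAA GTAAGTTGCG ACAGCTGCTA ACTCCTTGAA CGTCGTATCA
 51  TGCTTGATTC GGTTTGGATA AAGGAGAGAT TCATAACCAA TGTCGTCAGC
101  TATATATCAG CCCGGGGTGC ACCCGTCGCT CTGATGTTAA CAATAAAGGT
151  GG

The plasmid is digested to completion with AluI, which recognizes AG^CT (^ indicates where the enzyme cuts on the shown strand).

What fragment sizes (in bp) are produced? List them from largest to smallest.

AluI sites (AGCT) start at positions 23, 98.
AluI cuts after base 2 of each site, so after positions 24, 99.
Circular molecule, 2 cuts → 2 fragments:
  25–99 → 75 bp
  100–152 then 1–24 → 53 + 24 = 77 bp
Sorted largest to smallest: 77, 75 bp.

77, 75 bp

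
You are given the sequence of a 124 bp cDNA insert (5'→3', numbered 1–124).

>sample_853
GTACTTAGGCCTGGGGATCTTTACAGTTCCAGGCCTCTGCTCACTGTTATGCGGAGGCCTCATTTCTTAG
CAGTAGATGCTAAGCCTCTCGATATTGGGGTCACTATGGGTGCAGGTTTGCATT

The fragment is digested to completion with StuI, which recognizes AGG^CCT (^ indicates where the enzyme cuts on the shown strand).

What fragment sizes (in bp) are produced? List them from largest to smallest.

67, 24, 24, 9 bp

StuI sites (AGGCCT) start at positions 7, 31, 55.
StuI cuts after base 3 of each site, so after positions 9, 33, 57.
Linear molecule, 3 cuts → 4 fragments:
  1–9 → 9 bp
  10–33 → 24 bp
  34–57 → 24 bp
  58–124 → 67 bp
Sorted largest to smallest: 67, 24, 24, 9 bp.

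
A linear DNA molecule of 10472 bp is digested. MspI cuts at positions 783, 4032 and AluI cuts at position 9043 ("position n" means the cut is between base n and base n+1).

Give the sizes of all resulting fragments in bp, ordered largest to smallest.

Combined cut positions (sorted): 783, 4032, 9043.
Linear molecule, 3 cuts → 4 fragments:
  783 − 0 = 783 bp
  4032 − 783 = 3249 bp
  9043 − 4032 = 5011 bp
  10472 − 9043 = 1429 bp
Sorted largest to smallest: 5011, 3249, 1429, 783 bp.

5011, 3249, 1429, 783 bp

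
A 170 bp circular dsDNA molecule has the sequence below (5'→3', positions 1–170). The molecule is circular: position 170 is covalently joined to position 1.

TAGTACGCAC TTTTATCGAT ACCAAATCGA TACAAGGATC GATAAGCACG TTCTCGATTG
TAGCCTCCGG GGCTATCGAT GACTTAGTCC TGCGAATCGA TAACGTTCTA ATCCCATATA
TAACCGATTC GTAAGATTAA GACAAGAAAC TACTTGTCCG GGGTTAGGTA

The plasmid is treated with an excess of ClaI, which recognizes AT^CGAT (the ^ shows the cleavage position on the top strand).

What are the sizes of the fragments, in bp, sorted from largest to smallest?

ClaI sites (ATCGAT) start at positions 15, 26, 38, 75, 96.
ClaI cuts after base 2 of each site, so after positions 16, 27, 39, 76, 97.
Circular molecule, 5 cuts → 5 fragments:
  17–27 → 11 bp
  28–39 → 12 bp
  40–76 → 37 bp
  77–97 → 21 bp
  98–170 then 1–16 → 73 + 16 = 89 bp
Sorted largest to smallest: 89, 37, 21, 12, 11 bp.

89, 37, 21, 12, 11 bp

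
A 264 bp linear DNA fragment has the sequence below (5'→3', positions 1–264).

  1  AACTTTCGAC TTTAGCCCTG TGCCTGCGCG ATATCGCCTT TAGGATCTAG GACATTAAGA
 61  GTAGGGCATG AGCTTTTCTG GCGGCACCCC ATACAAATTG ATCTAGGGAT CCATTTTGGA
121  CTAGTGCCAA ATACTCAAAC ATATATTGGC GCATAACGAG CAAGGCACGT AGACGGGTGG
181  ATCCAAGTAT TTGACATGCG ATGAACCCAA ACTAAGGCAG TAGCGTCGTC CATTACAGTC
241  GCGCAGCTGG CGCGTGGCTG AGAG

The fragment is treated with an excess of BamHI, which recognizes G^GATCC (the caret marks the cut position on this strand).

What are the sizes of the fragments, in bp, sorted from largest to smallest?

107, 85, 72 bp

BamHI sites (GGATCC) start at positions 107, 179.
BamHI cuts after the first base of each site, so after positions 107, 179.
Linear molecule, 2 cuts → 3 fragments:
  1–107 → 107 bp
  108–179 → 72 bp
  180–264 → 85 bp
Sorted largest to smallest: 107, 85, 72 bp.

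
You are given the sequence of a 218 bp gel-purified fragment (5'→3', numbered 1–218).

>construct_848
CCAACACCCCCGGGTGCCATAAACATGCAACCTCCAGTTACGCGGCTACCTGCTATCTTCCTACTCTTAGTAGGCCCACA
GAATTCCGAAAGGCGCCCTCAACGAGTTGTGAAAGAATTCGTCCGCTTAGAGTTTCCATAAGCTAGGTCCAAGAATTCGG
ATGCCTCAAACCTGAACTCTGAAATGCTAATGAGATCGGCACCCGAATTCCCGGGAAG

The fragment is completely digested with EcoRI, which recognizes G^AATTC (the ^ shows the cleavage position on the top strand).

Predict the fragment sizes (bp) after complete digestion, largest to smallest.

81, 52, 38, 34, 13 bp

EcoRI sites (GAATTC) start at positions 81, 115, 153, 205.
EcoRI cuts after the first base of each site, so after positions 81, 115, 153, 205.
Linear molecule, 4 cuts → 5 fragments:
  1–81 → 81 bp
  82–115 → 34 bp
  116–153 → 38 bp
  154–205 → 52 bp
  206–218 → 13 bp
Sorted largest to smallest: 81, 52, 38, 34, 13 bp.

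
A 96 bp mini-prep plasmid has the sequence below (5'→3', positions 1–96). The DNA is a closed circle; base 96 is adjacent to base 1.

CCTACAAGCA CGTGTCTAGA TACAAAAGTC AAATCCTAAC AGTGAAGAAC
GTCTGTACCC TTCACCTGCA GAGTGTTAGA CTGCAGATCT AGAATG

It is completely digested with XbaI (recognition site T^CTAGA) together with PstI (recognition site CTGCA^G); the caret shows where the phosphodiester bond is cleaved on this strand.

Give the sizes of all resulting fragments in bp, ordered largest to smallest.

XbaI sites (TCTAGA) start at positions 15, 88.
XbaI cuts after the first base of each site, so after positions 15, 88.
PstI sites (CTGCAG) start at positions 66, 81.
PstI cuts after base 5 of each site (before the last base), so after positions 70, 85.
Combined cut positions: 15, 70, 85, 88.
Circular molecule, 4 cuts → 4 fragments:
  16–70 → 55 bp
  71–85 → 15 bp
  86–88 → 3 bp
  89–96 then 1–15 → 8 + 15 = 23 bp
Sorted largest to smallest: 55, 23, 15, 3 bp.

55, 23, 15, 3 bp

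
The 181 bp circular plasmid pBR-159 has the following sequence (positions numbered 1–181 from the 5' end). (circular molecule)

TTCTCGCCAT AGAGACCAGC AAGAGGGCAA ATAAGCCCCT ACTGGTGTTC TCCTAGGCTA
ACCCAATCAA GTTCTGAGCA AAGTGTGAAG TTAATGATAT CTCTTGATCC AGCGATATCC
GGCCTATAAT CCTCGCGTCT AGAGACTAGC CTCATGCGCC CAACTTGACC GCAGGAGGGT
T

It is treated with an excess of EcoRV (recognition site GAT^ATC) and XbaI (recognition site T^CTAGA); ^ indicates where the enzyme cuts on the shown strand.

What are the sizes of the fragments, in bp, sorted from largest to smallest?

EcoRV sites (GATATC) start at positions 96, 114.
EcoRV cuts after base 3 of each site, so after positions 98, 116.
The XbaI site (TCTAGA) starts at position 138.
XbaI cuts after the first base of each site, so after position 138.
Combined cut positions: 98, 116, 138.
Circular molecule, 3 cuts → 3 fragments:
  99–116 → 18 bp
  117–138 → 22 bp
  139–181 then 1–98 → 43 + 98 = 141 bp
Sorted largest to smallest: 141, 22, 18 bp.

141, 22, 18 bp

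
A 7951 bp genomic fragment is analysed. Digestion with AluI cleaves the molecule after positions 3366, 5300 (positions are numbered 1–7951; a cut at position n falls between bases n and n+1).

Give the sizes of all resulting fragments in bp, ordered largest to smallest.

3366, 2651, 1934 bp

Linear molecule, 2 cuts → 3 fragments:
  3366 − 0 = 3366 bp
  5300 − 3366 = 1934 bp
  7951 − 5300 = 2651 bp
Sorted largest to smallest: 3366, 2651, 1934 bp.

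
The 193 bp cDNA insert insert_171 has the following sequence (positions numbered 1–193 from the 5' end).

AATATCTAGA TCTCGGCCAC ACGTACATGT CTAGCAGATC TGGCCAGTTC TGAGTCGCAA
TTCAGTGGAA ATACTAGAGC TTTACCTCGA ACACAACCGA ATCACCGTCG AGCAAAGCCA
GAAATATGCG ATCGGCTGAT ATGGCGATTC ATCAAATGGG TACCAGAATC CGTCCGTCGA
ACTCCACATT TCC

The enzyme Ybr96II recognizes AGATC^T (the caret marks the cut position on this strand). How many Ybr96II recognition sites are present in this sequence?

AGATCT occurs starting at positions 8, 36.
Ybr96II cuts at 2 sites.

2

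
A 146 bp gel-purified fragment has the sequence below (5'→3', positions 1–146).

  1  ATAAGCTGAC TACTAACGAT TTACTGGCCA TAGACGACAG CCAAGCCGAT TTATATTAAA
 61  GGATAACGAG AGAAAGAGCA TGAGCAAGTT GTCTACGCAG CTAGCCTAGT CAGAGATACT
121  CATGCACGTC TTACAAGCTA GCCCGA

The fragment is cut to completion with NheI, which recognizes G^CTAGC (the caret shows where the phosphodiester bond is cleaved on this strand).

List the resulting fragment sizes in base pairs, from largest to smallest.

100, 37, 9 bp

NheI sites (GCTAGC) start at positions 100, 137.
NheI cuts after the first base of each site, so after positions 100, 137.
Linear molecule, 2 cuts → 3 fragments:
  1–100 → 100 bp
  101–137 → 37 bp
  138–146 → 9 bp
Sorted largest to smallest: 100, 37, 9 bp.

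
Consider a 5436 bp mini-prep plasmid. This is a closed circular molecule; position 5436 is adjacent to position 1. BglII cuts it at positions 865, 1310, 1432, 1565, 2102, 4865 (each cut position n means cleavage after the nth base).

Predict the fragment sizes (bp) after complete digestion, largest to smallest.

Circular molecule, 6 cuts → 6 fragments:
  1310 − 865 = 445 bp
  1432 − 1310 = 122 bp
  1565 − 1432 = 133 bp
  2102 − 1565 = 537 bp
  4865 − 2102 = 2763 bp
  wrap: 5436 − 4865 + 865 = 1436 bp
Sorted largest to smallest: 2763, 1436, 537, 445, 133, 122 bp.

2763, 1436, 537, 445, 133, 122 bp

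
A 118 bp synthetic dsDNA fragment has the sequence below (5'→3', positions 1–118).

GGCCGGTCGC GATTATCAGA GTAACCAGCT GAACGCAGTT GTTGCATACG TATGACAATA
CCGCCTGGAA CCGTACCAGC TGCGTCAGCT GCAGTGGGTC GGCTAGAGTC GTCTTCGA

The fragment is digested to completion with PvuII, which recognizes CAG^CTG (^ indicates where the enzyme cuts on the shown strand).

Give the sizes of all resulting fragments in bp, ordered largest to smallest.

51, 30, 28, 9 bp

PvuII sites (CAGCTG) start at positions 26, 77, 86.
PvuII cuts after base 3 of each site, so after positions 28, 79, 88.
Linear molecule, 3 cuts → 4 fragments:
  1–28 → 28 bp
  29–79 → 51 bp
  80–88 → 9 bp
  89–118 → 30 bp
Sorted largest to smallest: 51, 30, 28, 9 bp.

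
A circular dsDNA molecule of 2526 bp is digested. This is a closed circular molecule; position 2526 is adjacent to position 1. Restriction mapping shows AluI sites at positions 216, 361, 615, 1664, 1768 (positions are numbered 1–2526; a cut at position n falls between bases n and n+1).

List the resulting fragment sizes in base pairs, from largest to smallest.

1049, 974, 254, 145, 104 bp

Circular molecule, 5 cuts → 5 fragments:
  361 − 216 = 145 bp
  615 − 361 = 254 bp
  1664 − 615 = 1049 bp
  1768 − 1664 = 104 bp
  wrap: 2526 − 1768 + 216 = 974 bp
Sorted largest to smallest: 1049, 974, 254, 145, 104 bp.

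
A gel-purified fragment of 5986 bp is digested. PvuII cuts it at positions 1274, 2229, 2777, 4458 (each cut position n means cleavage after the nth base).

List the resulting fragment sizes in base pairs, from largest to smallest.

Linear molecule, 4 cuts → 5 fragments:
  1274 − 0 = 1274 bp
  2229 − 1274 = 955 bp
  2777 − 2229 = 548 bp
  4458 − 2777 = 1681 bp
  5986 − 4458 = 1528 bp
Sorted largest to smallest: 1681, 1528, 1274, 955, 548 bp.

1681, 1528, 1274, 955, 548 bp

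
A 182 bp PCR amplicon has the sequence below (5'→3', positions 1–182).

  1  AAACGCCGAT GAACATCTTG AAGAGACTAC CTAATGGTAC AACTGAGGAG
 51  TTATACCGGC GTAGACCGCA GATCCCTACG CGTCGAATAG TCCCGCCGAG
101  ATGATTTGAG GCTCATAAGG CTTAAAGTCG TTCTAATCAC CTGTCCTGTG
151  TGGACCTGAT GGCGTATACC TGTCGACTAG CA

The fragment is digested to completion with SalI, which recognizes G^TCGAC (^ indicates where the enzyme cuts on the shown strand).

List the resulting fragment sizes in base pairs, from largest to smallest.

172, 10 bp

The SalI site (GTCGAC) starts at position 172.
SalI cuts after the first base of each site, so after position 172.
Linear molecule, 1 cut → 2 fragments:
  1–172 → 172 bp
  173–182 → 10 bp
Sorted largest to smallest: 172, 10 bp.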